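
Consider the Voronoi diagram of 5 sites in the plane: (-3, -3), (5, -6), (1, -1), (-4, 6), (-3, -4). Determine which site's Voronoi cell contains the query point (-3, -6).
Nearest site = (-3, -4)

The Voronoi cell of site s contains exactly those query points closer to s than to any other site. Compute squared distances from q = (-3, -6) to each site:
  (-3 − -3)² + (-4 − -6)² = 4
  (-3 − -3)² + (-3 − -6)² = 9
  (1 − -3)² + (-1 − -6)² = 41
  (5 − -3)² + (-6 − -6)² = 64
  (-4 − -3)² + (6 − -6)² = 145
Minimum is attained by (-3, -4), so q lies in its Voronoi cell.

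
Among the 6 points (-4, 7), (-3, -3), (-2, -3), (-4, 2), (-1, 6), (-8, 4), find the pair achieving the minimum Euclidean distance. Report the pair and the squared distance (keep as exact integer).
Pair = ((-3, -3), (-2, -3)); squared distance = 1

Compute all C(6, 2) = 15 pairwise squared distances (x_i − x_j)² + (y_i − y_j)². The minimum is 1, attained by the pair ((-3, -3), (-2, -3)).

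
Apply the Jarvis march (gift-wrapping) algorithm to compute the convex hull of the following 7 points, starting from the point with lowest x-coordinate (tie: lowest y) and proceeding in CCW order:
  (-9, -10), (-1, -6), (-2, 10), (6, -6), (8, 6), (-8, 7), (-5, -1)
Hull (CCW) = [(-9, -10), (6, -6), (8, 6), (-2, 10), (-8, 7)]

Jarvis march: at each step, from the current hull vertex p, select the next vertex q as the point such that every other point lies strictly to the left of (or on) the directed line p → q. (Equivalently: for every other point r, the cross product (q − p) × (r − p) ≥ 0.)
Starting point (lowest x, tie lowest y): (-9, -10). Wrap until returning to start. Resulting hull: (-9, -10), (6, -6), (8, 6), (-2, 10), (-8, 7).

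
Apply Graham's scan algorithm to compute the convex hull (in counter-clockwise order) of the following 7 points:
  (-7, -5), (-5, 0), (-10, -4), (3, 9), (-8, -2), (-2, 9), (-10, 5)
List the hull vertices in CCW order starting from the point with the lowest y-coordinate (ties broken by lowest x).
Hull (CCW) = [(-7, -5), (3, 9), (-2, 9), (-10, 5), (-10, -4)]

Graham scan procedure:
  1. Find the pivot p₀ = point with lowest y (tie → lowest x): (-7, -5).
  2. Sort the remaining points by polar angle around p₀.
  3. Walk through sorted points, maintaining a stack; pop the top while the last three entries make a non-left turn (cross product ≤ 0).
  4. Final stack is the convex hull in CCW order: (-7, -5), (3, 9), (-2, 9), (-10, 5), (-10, -4).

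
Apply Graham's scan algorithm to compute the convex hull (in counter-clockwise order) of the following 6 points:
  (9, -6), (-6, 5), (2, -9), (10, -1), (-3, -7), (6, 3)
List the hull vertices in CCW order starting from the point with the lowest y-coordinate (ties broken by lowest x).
Hull (CCW) = [(2, -9), (9, -6), (10, -1), (6, 3), (-6, 5), (-3, -7)]

Graham scan procedure:
  1. Find the pivot p₀ = point with lowest y (tie → lowest x): (2, -9).
  2. Sort the remaining points by polar angle around p₀.
  3. Walk through sorted points, maintaining a stack; pop the top while the last three entries make a non-left turn (cross product ≤ 0).
  4. Final stack is the convex hull in CCW order: (2, -9), (9, -6), (10, -1), (6, 3), (-6, 5), (-3, -7).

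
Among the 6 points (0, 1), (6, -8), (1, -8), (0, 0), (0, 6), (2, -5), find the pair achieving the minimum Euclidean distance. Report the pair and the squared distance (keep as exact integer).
Pair = ((0, 1), (0, 0)); squared distance = 1

Compute all C(6, 2) = 15 pairwise squared distances (x_i − x_j)² + (y_i − y_j)². The minimum is 1, attained by the pair ((0, 1), (0, 0)).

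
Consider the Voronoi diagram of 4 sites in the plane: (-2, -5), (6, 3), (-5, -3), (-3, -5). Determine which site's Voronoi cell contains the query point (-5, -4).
Nearest site = (-5, -3)

The Voronoi cell of site s contains exactly those query points closer to s than to any other site. Compute squared distances from q = (-5, -4) to each site:
  (-5 − -5)² + (-3 − -4)² = 1
  (-3 − -5)² + (-5 − -4)² = 5
  (-2 − -5)² + (-5 − -4)² = 10
  (6 − -5)² + (3 − -4)² = 170
Minimum is attained by (-5, -3), so q lies in its Voronoi cell.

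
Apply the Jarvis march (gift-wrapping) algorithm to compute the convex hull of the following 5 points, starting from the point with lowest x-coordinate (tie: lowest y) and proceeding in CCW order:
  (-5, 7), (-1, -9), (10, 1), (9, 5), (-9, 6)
Hull (CCW) = [(-9, 6), (-1, -9), (10, 1), (9, 5), (-5, 7)]

Jarvis march: at each step, from the current hull vertex p, select the next vertex q as the point such that every other point lies strictly to the left of (or on) the directed line p → q. (Equivalently: for every other point r, the cross product (q − p) × (r − p) ≥ 0.)
Starting point (lowest x, tie lowest y): (-9, 6). Wrap until returning to start. Resulting hull: (-9, 6), (-1, -9), (10, 1), (9, 5), (-5, 7).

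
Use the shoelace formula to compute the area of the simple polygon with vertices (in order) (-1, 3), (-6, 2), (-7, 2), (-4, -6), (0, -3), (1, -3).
Area = 83/2

Shoelace formula: Area = (1/2) |Σ_i (x_i · y_{i+1} − x_{i+1} · y_i)| (indices mod n). Compute each cross term:
  (-1)(2) − (-6)(3) = 16
  (-6)(2) − (-7)(2) = 2
  (-7)(-6) − (-4)(2) = 50
  (-4)(-3) − (0)(-6) = 12
  (0)(-3) − (1)(-3) = 3
  (1)(3) − (-1)(-3) = 0
Sum = 83, so (signed) Area = 83/2 = 83/2, |Area| = 83/2.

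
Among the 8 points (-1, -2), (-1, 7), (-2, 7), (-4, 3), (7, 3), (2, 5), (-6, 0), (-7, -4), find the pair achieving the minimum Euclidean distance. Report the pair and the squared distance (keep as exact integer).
Pair = ((-1, 7), (-2, 7)); squared distance = 1

Compute all C(8, 2) = 28 pairwise squared distances (x_i − x_j)² + (y_i − y_j)². The minimum is 1, attained by the pair ((-1, 7), (-2, 7)).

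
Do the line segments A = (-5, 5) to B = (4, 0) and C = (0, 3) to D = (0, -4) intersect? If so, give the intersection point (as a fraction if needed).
Yes; intersection at (0, 20/9) (t = 5/9 on AB, s = 1/9 on CD)

Parametrize AB as A + t(B − A) = (-5 + 9 t, 5 + -5 t) and CD as C + s(D − C) = (0 + 0 s, 3 + -7 s). Solve the linear system for (t, s). Determinant = 63 ≠ 0, so a unique intersection of the containing lines exists. Solution: t = 5/9, s = 1/9 — both in [0, 1], so the segments cross. Intersection point: (0, 20/9).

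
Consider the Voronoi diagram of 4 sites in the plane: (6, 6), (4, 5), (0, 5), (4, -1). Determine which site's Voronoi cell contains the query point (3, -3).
Nearest site = (4, -1)

The Voronoi cell of site s contains exactly those query points closer to s than to any other site. Compute squared distances from q = (3, -3) to each site:
  (4 − 3)² + (-1 − -3)² = 5
  (4 − 3)² + (5 − -3)² = 65
  (0 − 3)² + (5 − -3)² = 73
  (6 − 3)² + (6 − -3)² = 90
Minimum is attained by (4, -1), so q lies in its Voronoi cell.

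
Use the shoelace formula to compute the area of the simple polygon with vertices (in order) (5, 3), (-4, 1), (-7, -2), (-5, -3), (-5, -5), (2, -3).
Area = 99/2

Shoelace formula: Area = (1/2) |Σ_i (x_i · y_{i+1} − x_{i+1} · y_i)| (indices mod n). Compute each cross term:
  (5)(1) − (-4)(3) = 17
  (-4)(-2) − (-7)(1) = 15
  (-7)(-3) − (-5)(-2) = 11
  (-5)(-5) − (-5)(-3) = 10
  (-5)(-3) − (2)(-5) = 25
  (2)(3) − (5)(-3) = 21
Sum = 99, so (signed) Area = 99/2 = 99/2, |Area| = 99/2.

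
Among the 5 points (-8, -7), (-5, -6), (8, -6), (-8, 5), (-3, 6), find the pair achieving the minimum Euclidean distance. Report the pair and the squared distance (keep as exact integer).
Pair = ((-8, -7), (-5, -6)); squared distance = 10

Compute all C(5, 2) = 10 pairwise squared distances (x_i − x_j)² + (y_i − y_j)². The minimum is 10, attained by the pair ((-8, -7), (-5, -6)).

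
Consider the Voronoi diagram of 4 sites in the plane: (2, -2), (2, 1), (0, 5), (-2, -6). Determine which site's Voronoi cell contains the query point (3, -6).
Nearest site = (2, -2)

The Voronoi cell of site s contains exactly those query points closer to s than to any other site. Compute squared distances from q = (3, -6) to each site:
  (2 − 3)² + (-2 − -6)² = 17
  (-2 − 3)² + (-6 − -6)² = 25
  (2 − 3)² + (1 − -6)² = 50
  (0 − 3)² + (5 − -6)² = 130
Minimum is attained by (2, -2), so q lies in its Voronoi cell.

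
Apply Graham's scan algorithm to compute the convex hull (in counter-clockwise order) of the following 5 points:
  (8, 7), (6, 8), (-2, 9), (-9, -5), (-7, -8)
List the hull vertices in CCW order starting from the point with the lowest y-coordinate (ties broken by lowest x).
Hull (CCW) = [(-7, -8), (8, 7), (6, 8), (-2, 9), (-9, -5)]

Graham scan procedure:
  1. Find the pivot p₀ = point with lowest y (tie → lowest x): (-7, -8).
  2. Sort the remaining points by polar angle around p₀.
  3. Walk through sorted points, maintaining a stack; pop the top while the last three entries make a non-left turn (cross product ≤ 0).
  4. Final stack is the convex hull in CCW order: (-7, -8), (8, 7), (6, 8), (-2, 9), (-9, -5).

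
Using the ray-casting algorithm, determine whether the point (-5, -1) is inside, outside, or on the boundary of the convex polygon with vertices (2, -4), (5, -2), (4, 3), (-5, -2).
The point (-5, -1) lies strictly outside the polygon

Cast a horizontal ray to the right from the query point and count how many polygon edges it crosses (each edge strictly once or zero times, handled with the usual half-open convention). 
Parity of crossings → even ⇒ outside.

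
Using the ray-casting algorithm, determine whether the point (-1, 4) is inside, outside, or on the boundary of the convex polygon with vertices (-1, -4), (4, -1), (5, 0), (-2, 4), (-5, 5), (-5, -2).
The point (-1, 4) lies strictly outside the polygon

Cast a horizontal ray to the right from the query point and count how many polygon edges it crosses (each edge strictly once or zero times, handled with the usual half-open convention). 
Parity of crossings → even ⇒ outside.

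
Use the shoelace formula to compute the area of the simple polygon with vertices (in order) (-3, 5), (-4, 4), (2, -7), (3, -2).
Area = 27

Shoelace formula: Area = (1/2) |Σ_i (x_i · y_{i+1} − x_{i+1} · y_i)| (indices mod n). Compute each cross term:
  (-3)(4) − (-4)(5) = 8
  (-4)(-7) − (2)(4) = 20
  (2)(-2) − (3)(-7) = 17
  (3)(5) − (-3)(-2) = 9
Sum = 54, so (signed) Area = 54/2 = 27, |Area| = 27.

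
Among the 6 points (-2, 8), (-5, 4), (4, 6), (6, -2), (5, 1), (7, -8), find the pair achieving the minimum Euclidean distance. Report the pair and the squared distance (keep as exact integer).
Pair = ((6, -2), (5, 1)); squared distance = 10

Compute all C(6, 2) = 15 pairwise squared distances (x_i − x_j)² + (y_i − y_j)². The minimum is 10, attained by the pair ((6, -2), (5, 1)).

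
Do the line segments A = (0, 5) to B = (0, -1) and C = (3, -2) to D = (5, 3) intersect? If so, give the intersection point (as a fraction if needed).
No (intersection of containing lines falls outside at least one segment)

Parametrize and solve: t = 29/12, s = -3/2. At least one of these is outside [0, 1], so the segments do not intersect.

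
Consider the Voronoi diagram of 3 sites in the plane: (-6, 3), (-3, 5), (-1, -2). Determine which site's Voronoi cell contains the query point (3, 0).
Nearest site = (-1, -2)

The Voronoi cell of site s contains exactly those query points closer to s than to any other site. Compute squared distances from q = (3, 0) to each site:
  (-1 − 3)² + (-2 − 0)² = 20
  (-3 − 3)² + (5 − 0)² = 61
  (-6 − 3)² + (3 − 0)² = 90
Minimum is attained by (-1, -2), so q lies in its Voronoi cell.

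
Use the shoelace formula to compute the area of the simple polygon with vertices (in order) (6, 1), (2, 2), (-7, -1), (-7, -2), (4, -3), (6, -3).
Area = 44

Shoelace formula: Area = (1/2) |Σ_i (x_i · y_{i+1} − x_{i+1} · y_i)| (indices mod n). Compute each cross term:
  (6)(2) − (2)(1) = 10
  (2)(-1) − (-7)(2) = 12
  (-7)(-2) − (-7)(-1) = 7
  (-7)(-3) − (4)(-2) = 29
  (4)(-3) − (6)(-3) = 6
  (6)(1) − (6)(-3) = 24
Sum = 88, so (signed) Area = 88/2 = 44, |Area| = 44.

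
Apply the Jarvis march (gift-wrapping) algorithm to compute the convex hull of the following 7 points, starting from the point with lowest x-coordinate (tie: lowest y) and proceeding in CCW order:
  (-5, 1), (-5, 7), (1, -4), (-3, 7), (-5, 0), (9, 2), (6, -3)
Hull (CCW) = [(-5, 0), (1, -4), (6, -3), (9, 2), (-3, 7), (-5, 7)]

Jarvis march: at each step, from the current hull vertex p, select the next vertex q as the point such that every other point lies strictly to the left of (or on) the directed line p → q. (Equivalently: for every other point r, the cross product (q − p) × (r − p) ≥ 0.)
Starting point (lowest x, tie lowest y): (-5, 0). Wrap until returning to start. Resulting hull: (-5, 0), (1, -4), (6, -3), (9, 2), (-3, 7), (-5, 7).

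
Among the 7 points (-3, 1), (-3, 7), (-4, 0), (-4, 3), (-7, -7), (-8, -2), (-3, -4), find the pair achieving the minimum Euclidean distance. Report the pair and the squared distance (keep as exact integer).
Pair = ((-3, 1), (-4, 0)); squared distance = 2

Compute all C(7, 2) = 21 pairwise squared distances (x_i − x_j)² + (y_i − y_j)². The minimum is 2, attained by the pair ((-3, 1), (-4, 0)).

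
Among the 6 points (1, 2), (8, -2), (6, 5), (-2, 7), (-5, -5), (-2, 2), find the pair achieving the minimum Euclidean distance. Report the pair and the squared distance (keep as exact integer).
Pair = ((1, 2), (-2, 2)); squared distance = 9

Compute all C(6, 2) = 15 pairwise squared distances (x_i − x_j)² + (y_i − y_j)². The minimum is 9, attained by the pair ((1, 2), (-2, 2)).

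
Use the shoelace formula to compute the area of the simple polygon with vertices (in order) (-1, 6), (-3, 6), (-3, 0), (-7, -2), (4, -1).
Area = 37

Shoelace formula: Area = (1/2) |Σ_i (x_i · y_{i+1} − x_{i+1} · y_i)| (indices mod n). Compute each cross term:
  (-1)(6) − (-3)(6) = 12
  (-3)(0) − (-3)(6) = 18
  (-3)(-2) − (-7)(0) = 6
  (-7)(-1) − (4)(-2) = 15
  (4)(6) − (-1)(-1) = 23
Sum = 74, so (signed) Area = 74/2 = 37, |Area| = 37.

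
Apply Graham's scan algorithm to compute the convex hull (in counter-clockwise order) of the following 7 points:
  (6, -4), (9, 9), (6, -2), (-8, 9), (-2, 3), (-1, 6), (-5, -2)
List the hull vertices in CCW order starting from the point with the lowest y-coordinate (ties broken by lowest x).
Hull (CCW) = [(6, -4), (9, 9), (-8, 9), (-5, -2)]

Graham scan procedure:
  1. Find the pivot p₀ = point with lowest y (tie → lowest x): (6, -4).
  2. Sort the remaining points by polar angle around p₀.
  3. Walk through sorted points, maintaining a stack; pop the top while the last three entries make a non-left turn (cross product ≤ 0).
  4. Final stack is the convex hull in CCW order: (6, -4), (9, 9), (-8, 9), (-5, -2).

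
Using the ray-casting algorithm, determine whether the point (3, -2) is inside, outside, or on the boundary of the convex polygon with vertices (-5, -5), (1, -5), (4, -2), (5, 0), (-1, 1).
The point (3, -2) lies strictly inside the polygon

Cast a horizontal ray to the right from the query point and count how many polygon edges it crosses (each edge strictly once or zero times, handled with the usual half-open convention). 
Parity of crossings → odd ⇒ inside.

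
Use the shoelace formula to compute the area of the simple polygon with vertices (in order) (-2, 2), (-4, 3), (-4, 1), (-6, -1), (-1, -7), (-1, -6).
Area = 23

Shoelace formula: Area = (1/2) |Σ_i (x_i · y_{i+1} − x_{i+1} · y_i)| (indices mod n). Compute each cross term:
  (-2)(3) − (-4)(2) = 2
  (-4)(1) − (-4)(3) = 8
  (-4)(-1) − (-6)(1) = 10
  (-6)(-7) − (-1)(-1) = 41
  (-1)(-6) − (-1)(-7) = -1
  (-1)(2) − (-2)(-6) = -14
Sum = 46, so (signed) Area = 46/2 = 23, |Area| = 23.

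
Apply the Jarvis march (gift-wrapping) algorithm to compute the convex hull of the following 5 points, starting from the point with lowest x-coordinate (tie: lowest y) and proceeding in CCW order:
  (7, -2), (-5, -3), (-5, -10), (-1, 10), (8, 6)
Hull (CCW) = [(-5, -10), (7, -2), (8, 6), (-1, 10), (-5, -3)]

Jarvis march: at each step, from the current hull vertex p, select the next vertex q as the point such that every other point lies strictly to the left of (or on) the directed line p → q. (Equivalently: for every other point r, the cross product (q − p) × (r − p) ≥ 0.)
Starting point (lowest x, tie lowest y): (-5, -10). Wrap until returning to start. Resulting hull: (-5, -10), (7, -2), (8, 6), (-1, 10), (-5, -3).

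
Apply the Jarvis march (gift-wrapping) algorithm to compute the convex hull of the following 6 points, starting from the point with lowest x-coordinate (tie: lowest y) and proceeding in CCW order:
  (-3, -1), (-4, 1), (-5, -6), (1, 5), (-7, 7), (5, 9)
Hull (CCW) = [(-7, 7), (-5, -6), (5, 9)]

Jarvis march: at each step, from the current hull vertex p, select the next vertex q as the point such that every other point lies strictly to the left of (or on) the directed line p → q. (Equivalently: for every other point r, the cross product (q − p) × (r − p) ≥ 0.)
Starting point (lowest x, tie lowest y): (-7, 7). Wrap until returning to start. Resulting hull: (-7, 7), (-5, -6), (5, 9).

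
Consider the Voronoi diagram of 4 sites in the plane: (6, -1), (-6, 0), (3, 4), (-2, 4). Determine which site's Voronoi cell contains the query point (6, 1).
Nearest site = (6, -1)

The Voronoi cell of site s contains exactly those query points closer to s than to any other site. Compute squared distances from q = (6, 1) to each site:
  (6 − 6)² + (-1 − 1)² = 4
  (3 − 6)² + (4 − 1)² = 18
  (-2 − 6)² + (4 − 1)² = 73
  (-6 − 6)² + (0 − 1)² = 145
Minimum is attained by (6, -1), so q lies in its Voronoi cell.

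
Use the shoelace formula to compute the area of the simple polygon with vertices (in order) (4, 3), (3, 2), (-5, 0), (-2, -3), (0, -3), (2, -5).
Area = 31

Shoelace formula: Area = (1/2) |Σ_i (x_i · y_{i+1} − x_{i+1} · y_i)| (indices mod n). Compute each cross term:
  (4)(2) − (3)(3) = -1
  (3)(0) − (-5)(2) = 10
  (-5)(-3) − (-2)(0) = 15
  (-2)(-3) − (0)(-3) = 6
  (0)(-5) − (2)(-3) = 6
  (2)(3) − (4)(-5) = 26
Sum = 62, so (signed) Area = 62/2 = 31, |Area| = 31.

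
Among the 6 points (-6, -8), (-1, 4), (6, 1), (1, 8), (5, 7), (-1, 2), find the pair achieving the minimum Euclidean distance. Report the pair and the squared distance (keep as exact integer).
Pair = ((-1, 4), (-1, 2)); squared distance = 4

Compute all C(6, 2) = 15 pairwise squared distances (x_i − x_j)² + (y_i − y_j)². The minimum is 4, attained by the pair ((-1, 4), (-1, 2)).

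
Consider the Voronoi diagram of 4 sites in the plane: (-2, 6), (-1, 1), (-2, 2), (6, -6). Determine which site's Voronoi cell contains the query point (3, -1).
Nearest site = (-1, 1)

The Voronoi cell of site s contains exactly those query points closer to s than to any other site. Compute squared distances from q = (3, -1) to each site:
  (-1 − 3)² + (1 − -1)² = 20
  (-2 − 3)² + (2 − -1)² = 34
  (6 − 3)² + (-6 − -1)² = 34
  (-2 − 3)² + (6 − -1)² = 74
Minimum is attained by (-1, 1), so q lies in its Voronoi cell.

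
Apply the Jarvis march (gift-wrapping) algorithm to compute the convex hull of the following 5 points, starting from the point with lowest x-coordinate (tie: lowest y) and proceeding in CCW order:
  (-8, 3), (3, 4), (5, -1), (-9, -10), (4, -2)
Hull (CCW) = [(-9, -10), (4, -2), (5, -1), (3, 4), (-8, 3)]

Jarvis march: at each step, from the current hull vertex p, select the next vertex q as the point such that every other point lies strictly to the left of (or on) the directed line p → q. (Equivalently: for every other point r, the cross product (q − p) × (r − p) ≥ 0.)
Starting point (lowest x, tie lowest y): (-9, -10). Wrap until returning to start. Resulting hull: (-9, -10), (4, -2), (5, -1), (3, 4), (-8, 3).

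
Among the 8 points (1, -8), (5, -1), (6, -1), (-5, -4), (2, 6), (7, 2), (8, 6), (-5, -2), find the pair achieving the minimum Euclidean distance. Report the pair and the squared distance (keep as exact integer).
Pair = ((5, -1), (6, -1)); squared distance = 1

Compute all C(8, 2) = 28 pairwise squared distances (x_i − x_j)² + (y_i − y_j)². The minimum is 1, attained by the pair ((5, -1), (6, -1)).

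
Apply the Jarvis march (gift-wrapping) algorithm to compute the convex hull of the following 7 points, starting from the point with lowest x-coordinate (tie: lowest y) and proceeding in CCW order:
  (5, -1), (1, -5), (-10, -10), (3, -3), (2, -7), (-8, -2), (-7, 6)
Hull (CCW) = [(-10, -10), (2, -7), (5, -1), (-7, 6)]

Jarvis march: at each step, from the current hull vertex p, select the next vertex q as the point such that every other point lies strictly to the left of (or on) the directed line p → q. (Equivalently: for every other point r, the cross product (q − p) × (r − p) ≥ 0.)
Starting point (lowest x, tie lowest y): (-10, -10). Wrap until returning to start. Resulting hull: (-10, -10), (2, -7), (5, -1), (-7, 6).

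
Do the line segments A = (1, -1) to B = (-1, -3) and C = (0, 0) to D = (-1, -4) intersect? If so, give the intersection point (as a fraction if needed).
Yes; intersection at (-2/3, -8/3) (t = 5/6 on AB, s = 2/3 on CD)

Parametrize AB as A + t(B − A) = (1 + -2 t, -1 + -2 t) and CD as C + s(D − C) = (0 + -1 s, 0 + -4 s). Solve the linear system for (t, s). Determinant = -6 ≠ 0, so a unique intersection of the containing lines exists. Solution: t = 5/6, s = 2/3 — both in [0, 1], so the segments cross. Intersection point: (-2/3, -8/3).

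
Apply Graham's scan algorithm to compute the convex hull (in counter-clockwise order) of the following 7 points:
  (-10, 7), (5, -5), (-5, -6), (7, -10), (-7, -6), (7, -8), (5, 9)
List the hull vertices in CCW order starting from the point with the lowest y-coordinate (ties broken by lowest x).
Hull (CCW) = [(7, -10), (7, -8), (5, 9), (-10, 7), (-7, -6)]

Graham scan procedure:
  1. Find the pivot p₀ = point with lowest y (tie → lowest x): (7, -10).
  2. Sort the remaining points by polar angle around p₀.
  3. Walk through sorted points, maintaining a stack; pop the top while the last three entries make a non-left turn (cross product ≤ 0).
  4. Final stack is the convex hull in CCW order: (7, -10), (7, -8), (5, 9), (-10, 7), (-7, -6).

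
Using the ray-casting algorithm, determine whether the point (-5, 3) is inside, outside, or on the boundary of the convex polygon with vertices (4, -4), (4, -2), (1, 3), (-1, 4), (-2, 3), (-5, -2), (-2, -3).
The point (-5, 3) lies strictly outside the polygon

Cast a horizontal ray to the right from the query point and count how many polygon edges it crosses (each edge strictly once or zero times, handled with the usual half-open convention). 
Parity of crossings → even ⇒ outside.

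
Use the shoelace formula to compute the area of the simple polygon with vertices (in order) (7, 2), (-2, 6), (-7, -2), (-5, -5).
Area = 71

Shoelace formula: Area = (1/2) |Σ_i (x_i · y_{i+1} − x_{i+1} · y_i)| (indices mod n). Compute each cross term:
  (7)(6) − (-2)(2) = 46
  (-2)(-2) − (-7)(6) = 46
  (-7)(-5) − (-5)(-2) = 25
  (-5)(2) − (7)(-5) = 25
Sum = 142, so (signed) Area = 142/2 = 71, |Area| = 71.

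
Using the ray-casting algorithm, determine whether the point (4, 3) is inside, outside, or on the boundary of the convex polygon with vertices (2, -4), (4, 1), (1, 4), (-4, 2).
The point (4, 3) lies strictly outside the polygon

Cast a horizontal ray to the right from the query point and count how many polygon edges it crosses (each edge strictly once or zero times, handled with the usual half-open convention). 
Parity of crossings → even ⇒ outside.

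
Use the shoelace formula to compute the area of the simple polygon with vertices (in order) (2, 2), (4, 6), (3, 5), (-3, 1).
Area = 8

Shoelace formula: Area = (1/2) |Σ_i (x_i · y_{i+1} − x_{i+1} · y_i)| (indices mod n). Compute each cross term:
  (2)(6) − (4)(2) = 4
  (4)(5) − (3)(6) = 2
  (3)(1) − (-3)(5) = 18
  (-3)(2) − (2)(1) = -8
Sum = 16, so (signed) Area = 16/2 = 8, |Area| = 8.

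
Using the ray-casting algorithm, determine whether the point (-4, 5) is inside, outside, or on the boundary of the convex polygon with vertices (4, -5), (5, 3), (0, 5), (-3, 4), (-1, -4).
The point (-4, 5) lies strictly outside the polygon

Cast a horizontal ray to the right from the query point and count how many polygon edges it crosses (each edge strictly once or zero times, handled with the usual half-open convention). 
Parity of crossings → even ⇒ outside.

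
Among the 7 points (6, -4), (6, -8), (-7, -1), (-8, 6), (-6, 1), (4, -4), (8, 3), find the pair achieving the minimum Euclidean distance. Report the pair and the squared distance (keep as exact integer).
Pair = ((6, -4), (4, -4)); squared distance = 4

Compute all C(7, 2) = 21 pairwise squared distances (x_i − x_j)² + (y_i − y_j)². The minimum is 4, attained by the pair ((6, -4), (4, -4)).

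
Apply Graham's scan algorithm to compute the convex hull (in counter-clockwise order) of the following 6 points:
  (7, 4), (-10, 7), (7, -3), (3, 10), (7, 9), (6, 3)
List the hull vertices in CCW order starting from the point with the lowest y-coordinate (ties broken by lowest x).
Hull (CCW) = [(7, -3), (7, 9), (3, 10), (-10, 7)]

Graham scan procedure:
  1. Find the pivot p₀ = point with lowest y (tie → lowest x): (7, -3).
  2. Sort the remaining points by polar angle around p₀.
  3. Walk through sorted points, maintaining a stack; pop the top while the last three entries make a non-left turn (cross product ≤ 0).
  4. Final stack is the convex hull in CCW order: (7, -3), (7, 9), (3, 10), (-10, 7).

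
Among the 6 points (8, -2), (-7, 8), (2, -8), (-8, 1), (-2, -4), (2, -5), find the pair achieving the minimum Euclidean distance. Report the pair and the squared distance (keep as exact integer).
Pair = ((2, -8), (2, -5)); squared distance = 9

Compute all C(6, 2) = 15 pairwise squared distances (x_i − x_j)² + (y_i − y_j)². The minimum is 9, attained by the pair ((2, -8), (2, -5)).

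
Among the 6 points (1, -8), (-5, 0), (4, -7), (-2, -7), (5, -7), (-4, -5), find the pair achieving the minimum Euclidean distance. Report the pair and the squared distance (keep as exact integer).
Pair = ((4, -7), (5, -7)); squared distance = 1

Compute all C(6, 2) = 15 pairwise squared distances (x_i − x_j)² + (y_i − y_j)². The minimum is 1, attained by the pair ((4, -7), (5, -7)).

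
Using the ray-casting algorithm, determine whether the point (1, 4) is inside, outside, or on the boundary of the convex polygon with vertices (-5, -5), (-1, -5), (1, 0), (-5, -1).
The point (1, 4) lies strictly outside the polygon

Cast a horizontal ray to the right from the query point and count how many polygon edges it crosses (each edge strictly once or zero times, handled with the usual half-open convention). 
Parity of crossings → even ⇒ outside.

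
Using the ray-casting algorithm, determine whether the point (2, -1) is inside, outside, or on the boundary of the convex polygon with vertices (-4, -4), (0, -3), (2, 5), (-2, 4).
The point (2, -1) lies strictly outside the polygon

Cast a horizontal ray to the right from the query point and count how many polygon edges it crosses (each edge strictly once or zero times, handled with the usual half-open convention). 
Parity of crossings → even ⇒ outside.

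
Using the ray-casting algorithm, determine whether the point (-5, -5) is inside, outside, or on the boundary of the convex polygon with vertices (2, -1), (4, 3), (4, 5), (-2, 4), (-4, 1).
The point (-5, -5) lies strictly outside the polygon

Cast a horizontal ray to the right from the query point and count how many polygon edges it crosses (each edge strictly once or zero times, handled with the usual half-open convention). 
Parity of crossings → even ⇒ outside.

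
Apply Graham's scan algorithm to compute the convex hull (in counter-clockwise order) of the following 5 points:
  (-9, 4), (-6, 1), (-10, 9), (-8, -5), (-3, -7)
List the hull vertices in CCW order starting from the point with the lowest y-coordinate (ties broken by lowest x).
Hull (CCW) = [(-3, -7), (-6, 1), (-10, 9), (-8, -5)]

Graham scan procedure:
  1. Find the pivot p₀ = point with lowest y (tie → lowest x): (-3, -7).
  2. Sort the remaining points by polar angle around p₀.
  3. Walk through sorted points, maintaining a stack; pop the top while the last three entries make a non-left turn (cross product ≤ 0).
  4. Final stack is the convex hull in CCW order: (-3, -7), (-6, 1), (-10, 9), (-8, -5).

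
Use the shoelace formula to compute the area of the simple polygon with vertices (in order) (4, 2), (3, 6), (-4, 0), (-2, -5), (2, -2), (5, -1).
Area = 49

Shoelace formula: Area = (1/2) |Σ_i (x_i · y_{i+1} − x_{i+1} · y_i)| (indices mod n). Compute each cross term:
  (4)(6) − (3)(2) = 18
  (3)(0) − (-4)(6) = 24
  (-4)(-5) − (-2)(0) = 20
  (-2)(-2) − (2)(-5) = 14
  (2)(-1) − (5)(-2) = 8
  (5)(2) − (4)(-1) = 14
Sum = 98, so (signed) Area = 98/2 = 49, |Area| = 49.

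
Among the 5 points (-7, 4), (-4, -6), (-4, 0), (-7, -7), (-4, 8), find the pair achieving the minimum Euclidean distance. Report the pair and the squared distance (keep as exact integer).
Pair = ((-4, -6), (-7, -7)); squared distance = 10

Compute all C(5, 2) = 10 pairwise squared distances (x_i − x_j)² + (y_i − y_j)². The minimum is 10, attained by the pair ((-4, -6), (-7, -7)).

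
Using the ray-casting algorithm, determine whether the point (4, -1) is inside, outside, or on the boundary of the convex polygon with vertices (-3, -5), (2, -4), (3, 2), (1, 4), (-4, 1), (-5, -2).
The point (4, -1) lies strictly outside the polygon

Cast a horizontal ray to the right from the query point and count how many polygon edges it crosses (each edge strictly once or zero times, handled with the usual half-open convention). 
Parity of crossings → even ⇒ outside.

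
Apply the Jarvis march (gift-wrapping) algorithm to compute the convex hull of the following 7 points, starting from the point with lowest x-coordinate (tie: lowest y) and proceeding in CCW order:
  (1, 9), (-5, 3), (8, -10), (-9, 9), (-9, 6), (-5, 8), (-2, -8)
Hull (CCW) = [(-9, 6), (-2, -8), (8, -10), (1, 9), (-9, 9)]

Jarvis march: at each step, from the current hull vertex p, select the next vertex q as the point such that every other point lies strictly to the left of (or on) the directed line p → q. (Equivalently: for every other point r, the cross product (q − p) × (r − p) ≥ 0.)
Starting point (lowest x, tie lowest y): (-9, 6). Wrap until returning to start. Resulting hull: (-9, 6), (-2, -8), (8, -10), (1, 9), (-9, 9).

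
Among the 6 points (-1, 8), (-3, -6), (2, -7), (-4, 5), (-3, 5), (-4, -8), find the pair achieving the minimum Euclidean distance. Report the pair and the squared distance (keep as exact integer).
Pair = ((-4, 5), (-3, 5)); squared distance = 1

Compute all C(6, 2) = 15 pairwise squared distances (x_i − x_j)² + (y_i − y_j)². The minimum is 1, attained by the pair ((-4, 5), (-3, 5)).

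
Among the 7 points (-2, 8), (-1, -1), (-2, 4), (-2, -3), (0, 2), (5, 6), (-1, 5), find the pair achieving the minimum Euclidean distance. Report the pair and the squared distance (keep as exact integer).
Pair = ((-2, 4), (-1, 5)); squared distance = 2

Compute all C(7, 2) = 21 pairwise squared distances (x_i − x_j)² + (y_i − y_j)². The minimum is 2, attained by the pair ((-2, 4), (-1, 5)).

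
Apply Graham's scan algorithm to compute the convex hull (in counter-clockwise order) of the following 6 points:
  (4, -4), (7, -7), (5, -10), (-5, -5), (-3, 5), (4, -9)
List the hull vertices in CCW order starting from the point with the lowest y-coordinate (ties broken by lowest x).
Hull (CCW) = [(5, -10), (7, -7), (-3, 5), (-5, -5)]

Graham scan procedure:
  1. Find the pivot p₀ = point with lowest y (tie → lowest x): (5, -10).
  2. Sort the remaining points by polar angle around p₀.
  3. Walk through sorted points, maintaining a stack; pop the top while the last three entries make a non-left turn (cross product ≤ 0).
  4. Final stack is the convex hull in CCW order: (5, -10), (7, -7), (-3, 5), (-5, -5).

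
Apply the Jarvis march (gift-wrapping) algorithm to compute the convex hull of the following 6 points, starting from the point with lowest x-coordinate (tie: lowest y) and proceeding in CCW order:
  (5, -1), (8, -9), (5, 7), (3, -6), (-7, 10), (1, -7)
Hull (CCW) = [(-7, 10), (1, -7), (8, -9), (5, 7)]

Jarvis march: at each step, from the current hull vertex p, select the next vertex q as the point such that every other point lies strictly to the left of (or on) the directed line p → q. (Equivalently: for every other point r, the cross product (q − p) × (r − p) ≥ 0.)
Starting point (lowest x, tie lowest y): (-7, 10). Wrap until returning to start. Resulting hull: (-7, 10), (1, -7), (8, -9), (5, 7).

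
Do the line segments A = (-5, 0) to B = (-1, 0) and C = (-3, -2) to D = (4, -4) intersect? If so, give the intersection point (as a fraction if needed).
No (intersection of containing lines falls outside at least one segment)

Parametrize and solve: t = -5/4, s = -1. At least one of these is outside [0, 1], so the segments do not intersect.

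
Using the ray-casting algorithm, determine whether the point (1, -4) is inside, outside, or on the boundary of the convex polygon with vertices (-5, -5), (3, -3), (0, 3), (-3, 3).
The point (1, -4) lies strictly outside the polygon

Cast a horizontal ray to the right from the query point and count how many polygon edges it crosses (each edge strictly once or zero times, handled with the usual half-open convention). 
Parity of crossings → even ⇒ outside.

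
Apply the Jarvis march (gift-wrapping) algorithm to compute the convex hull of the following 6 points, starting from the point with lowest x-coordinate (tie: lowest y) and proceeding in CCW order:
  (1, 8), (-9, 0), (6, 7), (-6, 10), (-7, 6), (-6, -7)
Hull (CCW) = [(-9, 0), (-6, -7), (6, 7), (-6, 10)]

Jarvis march: at each step, from the current hull vertex p, select the next vertex q as the point such that every other point lies strictly to the left of (or on) the directed line p → q. (Equivalently: for every other point r, the cross product (q − p) × (r − p) ≥ 0.)
Starting point (lowest x, tie lowest y): (-9, 0). Wrap until returning to start. Resulting hull: (-9, 0), (-6, -7), (6, 7), (-6, 10).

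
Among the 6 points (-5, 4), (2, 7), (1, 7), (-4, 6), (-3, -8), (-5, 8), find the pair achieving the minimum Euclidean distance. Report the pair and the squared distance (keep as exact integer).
Pair = ((2, 7), (1, 7)); squared distance = 1

Compute all C(6, 2) = 15 pairwise squared distances (x_i − x_j)² + (y_i − y_j)². The minimum is 1, attained by the pair ((2, 7), (1, 7)).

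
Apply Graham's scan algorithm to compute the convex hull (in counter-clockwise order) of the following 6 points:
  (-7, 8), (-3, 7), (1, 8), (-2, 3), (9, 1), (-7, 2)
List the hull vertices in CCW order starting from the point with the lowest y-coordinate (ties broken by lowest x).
Hull (CCW) = [(9, 1), (1, 8), (-7, 8), (-7, 2)]

Graham scan procedure:
  1. Find the pivot p₀ = point with lowest y (tie → lowest x): (9, 1).
  2. Sort the remaining points by polar angle around p₀.
  3. Walk through sorted points, maintaining a stack; pop the top while the last three entries make a non-left turn (cross product ≤ 0).
  4. Final stack is the convex hull in CCW order: (9, 1), (1, 8), (-7, 8), (-7, 2).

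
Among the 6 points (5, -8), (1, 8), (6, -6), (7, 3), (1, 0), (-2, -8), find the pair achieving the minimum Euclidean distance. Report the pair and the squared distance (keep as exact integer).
Pair = ((5, -8), (6, -6)); squared distance = 5

Compute all C(6, 2) = 15 pairwise squared distances (x_i − x_j)² + (y_i − y_j)². The minimum is 5, attained by the pair ((5, -8), (6, -6)).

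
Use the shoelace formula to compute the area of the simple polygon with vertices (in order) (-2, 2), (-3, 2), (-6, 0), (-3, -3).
Area = 10

Shoelace formula: Area = (1/2) |Σ_i (x_i · y_{i+1} − x_{i+1} · y_i)| (indices mod n). Compute each cross term:
  (-2)(2) − (-3)(2) = 2
  (-3)(0) − (-6)(2) = 12
  (-6)(-3) − (-3)(0) = 18
  (-3)(2) − (-2)(-3) = -12
Sum = 20, so (signed) Area = 20/2 = 10, |Area| = 10.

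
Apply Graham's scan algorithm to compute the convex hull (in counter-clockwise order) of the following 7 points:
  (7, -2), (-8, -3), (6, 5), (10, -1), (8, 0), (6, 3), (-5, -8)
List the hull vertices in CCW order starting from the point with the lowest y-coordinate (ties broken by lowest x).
Hull (CCW) = [(-5, -8), (10, -1), (6, 5), (-8, -3)]

Graham scan procedure:
  1. Find the pivot p₀ = point with lowest y (tie → lowest x): (-5, -8).
  2. Sort the remaining points by polar angle around p₀.
  3. Walk through sorted points, maintaining a stack; pop the top while the last three entries make a non-left turn (cross product ≤ 0).
  4. Final stack is the convex hull in CCW order: (-5, -8), (10, -1), (6, 5), (-8, -3).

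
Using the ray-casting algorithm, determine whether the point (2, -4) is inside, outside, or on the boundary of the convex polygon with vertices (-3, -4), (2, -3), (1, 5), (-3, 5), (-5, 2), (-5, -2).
The point (2, -4) lies strictly outside the polygon

Cast a horizontal ray to the right from the query point and count how many polygon edges it crosses (each edge strictly once or zero times, handled with the usual half-open convention). 
Parity of crossings → even ⇒ outside.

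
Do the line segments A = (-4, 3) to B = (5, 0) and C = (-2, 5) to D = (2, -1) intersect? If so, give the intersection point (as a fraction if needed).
Yes; intersection at (2/7, 11/7) (t = 10/21 on AB, s = 4/7 on CD)

Parametrize AB as A + t(B − A) = (-4 + 9 t, 3 + -3 t) and CD as C + s(D − C) = (-2 + 4 s, 5 + -6 s). Solve the linear system for (t, s). Determinant = 42 ≠ 0, so a unique intersection of the containing lines exists. Solution: t = 10/21, s = 4/7 — both in [0, 1], so the segments cross. Intersection point: (2/7, 11/7).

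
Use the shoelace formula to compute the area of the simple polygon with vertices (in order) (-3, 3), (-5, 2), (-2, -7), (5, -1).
Area = 97/2

Shoelace formula: Area = (1/2) |Σ_i (x_i · y_{i+1} − x_{i+1} · y_i)| (indices mod n). Compute each cross term:
  (-3)(2) − (-5)(3) = 9
  (-5)(-7) − (-2)(2) = 39
  (-2)(-1) − (5)(-7) = 37
  (5)(3) − (-3)(-1) = 12
Sum = 97, so (signed) Area = 97/2 = 97/2, |Area| = 97/2.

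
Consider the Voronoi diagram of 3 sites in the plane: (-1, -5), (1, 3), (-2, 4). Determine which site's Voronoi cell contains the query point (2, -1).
Nearest site = (1, 3)

The Voronoi cell of site s contains exactly those query points closer to s than to any other site. Compute squared distances from q = (2, -1) to each site:
  (1 − 2)² + (3 − -1)² = 17
  (-1 − 2)² + (-5 − -1)² = 25
  (-2 − 2)² + (4 − -1)² = 41
Minimum is attained by (1, 3), so q lies in its Voronoi cell.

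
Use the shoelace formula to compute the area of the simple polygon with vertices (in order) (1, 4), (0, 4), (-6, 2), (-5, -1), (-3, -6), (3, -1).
Area = 105/2

Shoelace formula: Area = (1/2) |Σ_i (x_i · y_{i+1} − x_{i+1} · y_i)| (indices mod n). Compute each cross term:
  (1)(4) − (0)(4) = 4
  (0)(2) − (-6)(4) = 24
  (-6)(-1) − (-5)(2) = 16
  (-5)(-6) − (-3)(-1) = 27
  (-3)(-1) − (3)(-6) = 21
  (3)(4) − (1)(-1) = 13
Sum = 105, so (signed) Area = 105/2 = 105/2, |Area| = 105/2.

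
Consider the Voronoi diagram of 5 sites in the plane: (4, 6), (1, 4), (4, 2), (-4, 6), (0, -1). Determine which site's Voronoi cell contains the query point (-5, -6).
Nearest site = (0, -1)

The Voronoi cell of site s contains exactly those query points closer to s than to any other site. Compute squared distances from q = (-5, -6) to each site:
  (0 − -5)² + (-1 − -6)² = 50
  (1 − -5)² + (4 − -6)² = 136
  (-4 − -5)² + (6 − -6)² = 145
  (4 − -5)² + (2 − -6)² = 145
  (4 − -5)² + (6 − -6)² = 225
Minimum is attained by (0, -1), so q lies in its Voronoi cell.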